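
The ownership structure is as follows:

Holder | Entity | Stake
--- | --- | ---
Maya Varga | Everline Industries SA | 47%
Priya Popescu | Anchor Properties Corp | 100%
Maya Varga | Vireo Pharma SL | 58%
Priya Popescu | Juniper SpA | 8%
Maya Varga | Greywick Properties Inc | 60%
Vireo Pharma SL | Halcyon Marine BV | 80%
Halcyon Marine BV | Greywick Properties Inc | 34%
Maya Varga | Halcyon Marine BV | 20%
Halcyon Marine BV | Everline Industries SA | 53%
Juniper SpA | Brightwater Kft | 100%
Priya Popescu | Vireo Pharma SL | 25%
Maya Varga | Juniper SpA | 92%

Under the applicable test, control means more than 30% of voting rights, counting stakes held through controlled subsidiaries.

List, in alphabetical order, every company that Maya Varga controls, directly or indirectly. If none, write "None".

Brightwater Kft, Everline Industries SA, Greywick Properties Inc, Halcyon Marine BV, Juniper SpA, Vireo Pharma SL

Maya holds 92% of Juniper, so Maya controls Juniper.
Maya holds 58% of Vireo, so Maya controls Vireo.
Maya and Vireo together hold 20% + 80% = 100% of Halcyon, so Maya controls Halcyon.
Halcyon and Maya together hold 53% + 47% = 100% of Everline, so Maya controls Everline.
Juniper holds 100% of Brightwater, so Maya controls Brightwater.
Halcyon and Maya together hold 34% + 60% = 94% of Greywick, so Maya controls Greywick.
No other company's threshold is met.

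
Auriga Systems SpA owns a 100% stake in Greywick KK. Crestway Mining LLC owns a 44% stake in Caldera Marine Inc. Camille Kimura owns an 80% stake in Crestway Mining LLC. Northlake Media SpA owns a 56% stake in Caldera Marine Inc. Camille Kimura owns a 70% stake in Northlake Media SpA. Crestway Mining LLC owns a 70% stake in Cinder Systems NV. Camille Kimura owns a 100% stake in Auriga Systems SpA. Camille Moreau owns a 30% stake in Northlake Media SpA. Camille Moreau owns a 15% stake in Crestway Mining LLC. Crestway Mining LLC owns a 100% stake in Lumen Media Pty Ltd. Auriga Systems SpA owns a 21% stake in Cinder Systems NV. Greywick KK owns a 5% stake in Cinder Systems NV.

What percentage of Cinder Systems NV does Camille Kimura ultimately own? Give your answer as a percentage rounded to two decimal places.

Camille Kimura reaches Cinder along 3 paths.
Via Auriga: 100% × 21% = 21%.
Via Auriga → Greywick: 100% × 100% × 5% = 5%.
Via Crestway: 80% × 70% = 56%.
Total: 21% + 5% + 56% = 82%.
Rounded: 82.00%.

82.00%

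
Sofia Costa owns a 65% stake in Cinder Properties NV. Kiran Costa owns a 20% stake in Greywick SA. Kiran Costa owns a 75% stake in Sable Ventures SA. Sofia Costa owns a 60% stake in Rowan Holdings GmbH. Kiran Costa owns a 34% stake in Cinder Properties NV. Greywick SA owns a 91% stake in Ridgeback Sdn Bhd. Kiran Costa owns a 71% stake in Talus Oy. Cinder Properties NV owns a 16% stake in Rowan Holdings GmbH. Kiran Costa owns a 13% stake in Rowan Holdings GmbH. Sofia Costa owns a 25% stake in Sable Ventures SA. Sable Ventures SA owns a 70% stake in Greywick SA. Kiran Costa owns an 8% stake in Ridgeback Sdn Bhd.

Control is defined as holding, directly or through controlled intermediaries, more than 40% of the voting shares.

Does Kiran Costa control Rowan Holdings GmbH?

No

Kiran holds 75% of Sable, so Kiran controls Sable.
Kiran and Sable together hold 20% + 70% = 90% of Greywick, so Kiran controls Greywick.
Greywick and Kiran together hold 91% + 8% = 99% of Ridgeback, so Kiran controls Ridgeback.
Kiran holds 71% of Talus, so Kiran controls Talus.
In Rowan, Kiran's side holds only 13%, not > 40%.
So Kiran does not control Rowan.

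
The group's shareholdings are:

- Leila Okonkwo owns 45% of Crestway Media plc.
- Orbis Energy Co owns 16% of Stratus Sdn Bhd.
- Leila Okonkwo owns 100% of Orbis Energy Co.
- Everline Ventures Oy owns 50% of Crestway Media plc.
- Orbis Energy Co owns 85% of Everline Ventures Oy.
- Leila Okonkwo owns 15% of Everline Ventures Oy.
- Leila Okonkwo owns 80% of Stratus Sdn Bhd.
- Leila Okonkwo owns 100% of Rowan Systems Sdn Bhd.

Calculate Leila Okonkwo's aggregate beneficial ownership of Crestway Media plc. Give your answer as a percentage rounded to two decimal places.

Leila reaches Crestway along 3 paths.
Via Orbis → Everline: 100% × 85% × 50% = 42.5%.
Via Everline: 15% × 50% = 7.5%.
Direct stake: 45% = 45%.
Total: 42.5% + 7.5% + 45% = 95%.
Rounded: 95.00%.

95.00%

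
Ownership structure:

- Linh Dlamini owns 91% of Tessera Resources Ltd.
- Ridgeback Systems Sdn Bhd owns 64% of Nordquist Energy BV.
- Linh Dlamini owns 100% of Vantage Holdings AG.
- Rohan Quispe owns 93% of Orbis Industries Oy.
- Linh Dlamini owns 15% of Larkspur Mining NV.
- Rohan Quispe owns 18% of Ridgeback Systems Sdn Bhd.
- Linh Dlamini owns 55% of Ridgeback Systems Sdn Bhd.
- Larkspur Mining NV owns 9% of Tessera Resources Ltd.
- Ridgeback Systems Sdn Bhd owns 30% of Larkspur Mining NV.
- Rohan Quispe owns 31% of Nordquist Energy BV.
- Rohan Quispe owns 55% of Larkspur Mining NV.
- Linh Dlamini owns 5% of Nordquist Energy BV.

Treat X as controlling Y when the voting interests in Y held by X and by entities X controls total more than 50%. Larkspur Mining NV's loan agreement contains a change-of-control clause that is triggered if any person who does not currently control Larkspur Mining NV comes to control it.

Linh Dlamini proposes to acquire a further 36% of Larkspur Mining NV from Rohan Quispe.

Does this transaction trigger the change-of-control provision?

Yes

The purchase adds only to Linh's holdings (Rohan's stake shrinks), so Linh is the only person who could newly come to control Larkspur.
Linh holds 55% of Ridgeback, so Linh controls Ridgeback.
Ridgeback and Linh together hold 64% + 5% = 69% of Nordquist, so Linh controls Nordquist.
Linh holds 91% of Tessera, so Linh controls Tessera.
Linh holds 100% of Vantage, so Linh controls Vantage.
In Larkspur, Linh's side holds only 30% + 15% = 45%, not > 50%.
So before the transaction, Linh does not control Larkspur.
After the purchase, Linh's direct stake in Larkspur rises to 15% + 36% = 51%, and Rohan's stake falls to 19%.
Ridgeback and Linh together hold 30% + 51% = 81% of Larkspur, so Linh controls Larkspur.
Linh did not control Larkspur before and does after, so the clause is triggered.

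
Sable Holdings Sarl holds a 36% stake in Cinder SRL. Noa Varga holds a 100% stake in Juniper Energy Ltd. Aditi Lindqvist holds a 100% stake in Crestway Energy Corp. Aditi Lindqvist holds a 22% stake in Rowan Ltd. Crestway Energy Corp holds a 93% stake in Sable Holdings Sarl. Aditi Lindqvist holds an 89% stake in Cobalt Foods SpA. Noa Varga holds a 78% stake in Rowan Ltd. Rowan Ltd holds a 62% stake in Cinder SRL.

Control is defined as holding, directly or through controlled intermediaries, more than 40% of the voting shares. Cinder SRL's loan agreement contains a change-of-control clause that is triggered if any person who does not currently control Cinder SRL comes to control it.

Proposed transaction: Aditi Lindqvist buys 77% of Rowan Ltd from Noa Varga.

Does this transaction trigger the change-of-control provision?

Yes

The purchase adds only to Aditi's holdings (Noa's stake shrinks), so Aditi is the only person who could newly come to control Cinder.
Aditi holds 100% of Crestway, so Aditi controls Crestway.
Crestway holds 93% of Sable, so Aditi controls Sable.
Aditi holds 89% of Cobalt, so Aditi controls Cobalt.
In Cinder, Aditi's side holds only 36%, not > 40%.
So before the transaction, Aditi does not control Cinder.
After the purchase, Aditi's direct stake in Rowan rises to 22% + 77% = 99%, and Noa's stake falls to 1%.
Aditi holds 99% of Rowan, so Aditi controls Rowan.
Sable and Rowan together hold 36% + 62% = 98% of Cinder, so Aditi controls Cinder.
Aditi did not control Cinder before and does after, so the clause is triggered.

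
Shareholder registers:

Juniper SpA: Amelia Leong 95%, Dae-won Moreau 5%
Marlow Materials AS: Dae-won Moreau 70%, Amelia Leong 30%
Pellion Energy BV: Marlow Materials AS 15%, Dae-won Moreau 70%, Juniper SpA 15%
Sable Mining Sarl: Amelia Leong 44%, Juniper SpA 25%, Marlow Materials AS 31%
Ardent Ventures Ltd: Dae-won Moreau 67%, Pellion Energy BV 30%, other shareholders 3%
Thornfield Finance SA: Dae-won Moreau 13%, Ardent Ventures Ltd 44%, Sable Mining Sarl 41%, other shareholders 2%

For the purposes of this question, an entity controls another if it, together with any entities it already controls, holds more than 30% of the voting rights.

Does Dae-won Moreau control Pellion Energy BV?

Yes

Dae-won holds 70% of Marlow, so Dae-won controls Marlow.
Marlow and Dae-won together hold 15% + 70% = 85% of Pellion, so Dae-won controls Pellion.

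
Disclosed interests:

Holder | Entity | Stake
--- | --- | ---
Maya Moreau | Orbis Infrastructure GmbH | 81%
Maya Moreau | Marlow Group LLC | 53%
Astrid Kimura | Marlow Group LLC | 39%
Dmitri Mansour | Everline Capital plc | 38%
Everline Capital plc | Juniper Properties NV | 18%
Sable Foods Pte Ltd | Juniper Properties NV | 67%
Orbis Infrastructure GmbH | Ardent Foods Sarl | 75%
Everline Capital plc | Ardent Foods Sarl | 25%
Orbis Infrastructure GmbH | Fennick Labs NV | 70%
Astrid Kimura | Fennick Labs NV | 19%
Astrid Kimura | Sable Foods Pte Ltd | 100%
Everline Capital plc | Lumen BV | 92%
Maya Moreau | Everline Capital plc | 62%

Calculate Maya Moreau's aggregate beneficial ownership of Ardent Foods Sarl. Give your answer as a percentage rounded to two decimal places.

76.25%

Maya reaches Ardent along 2 paths.
Via Orbis: 81% × 75% = 60.75%.
Via Everline: 62% × 25% = 15.5%.
Total: 60.75% + 15.5% = 76.25%.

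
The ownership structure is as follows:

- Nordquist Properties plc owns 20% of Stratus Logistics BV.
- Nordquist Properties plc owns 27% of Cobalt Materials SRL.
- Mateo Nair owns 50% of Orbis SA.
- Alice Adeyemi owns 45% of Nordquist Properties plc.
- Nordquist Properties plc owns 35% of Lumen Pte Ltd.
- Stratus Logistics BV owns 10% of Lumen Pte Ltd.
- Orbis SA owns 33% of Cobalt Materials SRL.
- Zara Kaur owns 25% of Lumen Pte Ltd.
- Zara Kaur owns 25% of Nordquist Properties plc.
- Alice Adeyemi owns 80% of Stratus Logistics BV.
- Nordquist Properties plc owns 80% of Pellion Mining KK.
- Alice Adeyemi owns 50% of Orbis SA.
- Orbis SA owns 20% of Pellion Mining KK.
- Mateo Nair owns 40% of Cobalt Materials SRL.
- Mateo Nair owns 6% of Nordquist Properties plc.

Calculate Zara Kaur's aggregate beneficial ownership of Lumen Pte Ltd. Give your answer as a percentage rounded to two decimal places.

34.25%

Zara reaches Lumen along 3 paths.
Via Nordquist → Stratus: 25% × 20% × 10% = 0.5%.
Direct stake: 25% = 25%.
Via Nordquist: 25% × 35% = 8.75%.
Total: 0.5% + 25% + 8.75% = 34.25%.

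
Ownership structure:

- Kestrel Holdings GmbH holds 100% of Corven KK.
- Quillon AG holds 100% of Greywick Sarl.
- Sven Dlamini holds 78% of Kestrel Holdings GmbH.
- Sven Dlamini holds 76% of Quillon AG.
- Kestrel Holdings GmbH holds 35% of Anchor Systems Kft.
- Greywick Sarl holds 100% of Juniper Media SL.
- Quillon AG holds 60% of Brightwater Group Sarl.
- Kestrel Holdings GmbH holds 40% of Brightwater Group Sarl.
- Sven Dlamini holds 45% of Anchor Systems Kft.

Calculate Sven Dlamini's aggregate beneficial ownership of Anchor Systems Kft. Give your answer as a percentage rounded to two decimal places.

72.30%

Sven reaches Anchor along 2 paths.
Via Kestrel: 78% × 35% = 27.3%.
Direct stake: 45% = 45%.
Total: 27.3% + 45% = 72.3%.
Rounded: 72.30%.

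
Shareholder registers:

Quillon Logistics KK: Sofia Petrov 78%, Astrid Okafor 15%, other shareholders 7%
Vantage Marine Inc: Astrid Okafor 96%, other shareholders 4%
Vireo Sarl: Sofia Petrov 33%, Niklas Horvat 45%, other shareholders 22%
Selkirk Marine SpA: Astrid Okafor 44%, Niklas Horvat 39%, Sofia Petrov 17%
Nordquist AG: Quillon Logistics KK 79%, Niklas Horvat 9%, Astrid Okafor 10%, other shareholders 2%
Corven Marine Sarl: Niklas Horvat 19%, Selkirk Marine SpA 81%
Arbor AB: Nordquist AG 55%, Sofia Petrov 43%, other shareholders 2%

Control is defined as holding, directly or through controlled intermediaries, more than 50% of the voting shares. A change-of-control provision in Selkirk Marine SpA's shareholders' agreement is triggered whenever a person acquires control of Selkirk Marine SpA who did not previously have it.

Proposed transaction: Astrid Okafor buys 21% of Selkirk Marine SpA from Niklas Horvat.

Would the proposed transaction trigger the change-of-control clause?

Yes

The purchase adds only to Astrid's holdings (Niklas's stake shrinks), so Astrid is the only person who could newly come to control Selkirk.
Astrid holds 96% of Vantage, so Astrid controls Vantage.
In Selkirk, Astrid's side holds only 44%, not > 50%.
So before the transaction, Astrid does not control Selkirk.
After the purchase, Astrid's direct stake in Selkirk rises to 44% + 21% = 65%, and Niklas's stake falls to 18%.
Astrid holds 65% of Selkirk, so Astrid controls Selkirk.
Astrid did not control Selkirk before and does after, so the clause is triggered.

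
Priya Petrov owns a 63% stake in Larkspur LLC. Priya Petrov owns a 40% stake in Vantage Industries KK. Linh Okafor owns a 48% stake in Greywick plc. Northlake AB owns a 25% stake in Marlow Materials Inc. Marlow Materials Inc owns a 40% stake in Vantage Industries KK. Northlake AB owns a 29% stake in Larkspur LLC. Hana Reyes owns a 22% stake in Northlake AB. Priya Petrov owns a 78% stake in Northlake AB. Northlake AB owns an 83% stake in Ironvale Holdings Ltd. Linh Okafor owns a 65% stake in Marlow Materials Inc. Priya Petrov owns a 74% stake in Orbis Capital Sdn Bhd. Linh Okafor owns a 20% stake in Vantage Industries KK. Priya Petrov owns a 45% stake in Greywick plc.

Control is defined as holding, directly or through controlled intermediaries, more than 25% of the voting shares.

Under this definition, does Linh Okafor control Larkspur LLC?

No

Linh holds 65% of Marlow, so Linh controls Marlow.
Linh holds 48% of Greywick, so Linh controls Greywick.
Linh and Marlow together hold 20% + 40% = 60% of Vantage, so Linh controls Vantage.
Neither Linh nor any entity Linh controls holds any voting interest in Larkspur.
So Linh does not control Larkspur.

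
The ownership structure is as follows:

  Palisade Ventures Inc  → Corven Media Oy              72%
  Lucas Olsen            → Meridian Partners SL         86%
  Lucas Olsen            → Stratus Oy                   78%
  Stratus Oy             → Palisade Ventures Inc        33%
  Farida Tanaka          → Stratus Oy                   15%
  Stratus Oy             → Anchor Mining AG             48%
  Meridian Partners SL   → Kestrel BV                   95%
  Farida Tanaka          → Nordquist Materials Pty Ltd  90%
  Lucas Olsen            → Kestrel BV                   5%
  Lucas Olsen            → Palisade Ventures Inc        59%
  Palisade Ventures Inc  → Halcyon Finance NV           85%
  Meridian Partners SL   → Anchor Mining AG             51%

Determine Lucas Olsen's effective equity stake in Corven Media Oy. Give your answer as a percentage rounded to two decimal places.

61.01%

Lucas reaches Corven along 2 paths.
Via Palisade: 59% × 72% = 42.48%.
Via Stratus → Palisade: 78% × 33% × 72% = 18.5328%.
Total: 42.48% + 18.5328% = 61.0128%.
Rounded: 61.01%.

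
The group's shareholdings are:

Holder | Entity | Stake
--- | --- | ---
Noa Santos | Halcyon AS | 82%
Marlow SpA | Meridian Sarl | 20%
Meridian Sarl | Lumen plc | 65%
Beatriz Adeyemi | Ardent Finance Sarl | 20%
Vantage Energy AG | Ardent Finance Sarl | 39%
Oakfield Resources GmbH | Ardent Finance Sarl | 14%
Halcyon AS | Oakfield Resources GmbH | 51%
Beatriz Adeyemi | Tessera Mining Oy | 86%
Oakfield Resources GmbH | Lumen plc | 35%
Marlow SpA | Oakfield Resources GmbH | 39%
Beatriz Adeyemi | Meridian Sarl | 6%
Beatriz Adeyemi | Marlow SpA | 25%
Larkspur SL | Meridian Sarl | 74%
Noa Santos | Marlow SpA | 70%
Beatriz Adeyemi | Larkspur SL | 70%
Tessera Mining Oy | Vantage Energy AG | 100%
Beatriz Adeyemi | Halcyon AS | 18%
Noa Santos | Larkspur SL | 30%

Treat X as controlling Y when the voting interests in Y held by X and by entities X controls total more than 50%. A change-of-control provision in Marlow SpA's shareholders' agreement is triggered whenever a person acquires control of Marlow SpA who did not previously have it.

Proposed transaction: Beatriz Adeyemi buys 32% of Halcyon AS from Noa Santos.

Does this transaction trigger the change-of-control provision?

The purchase adds only to Beatriz's holdings (Noa's stake shrinks), so Beatriz is the only person who could newly come to control Marlow.
Beatriz holds 70% of Larkspur, so Beatriz controls Larkspur.
Beatriz holds 86% of Tessera, so Beatriz controls Tessera.
Tessera holds 100% of Vantage, so Beatriz controls Vantage.
Larkspur and Beatriz together hold 74% + 6% = 80% of Meridian, so Beatriz controls Meridian.
Vantage and Beatriz together hold 39% + 20% = 59% of Ardent, so Beatriz controls Ardent.
Meridian holds 65% of Lumen, so Beatriz controls Lumen.
In Marlow, Beatriz's side holds only 25%, not > 50%.
So before the transaction, Beatriz does not control Marlow.
After the purchase, Beatriz's direct stake in Halcyon rises to 18% + 32% = 50%, and Noa's stake falls to 50%.
Beatriz's side now holds 50% of Halcyon, not > 50%, so Beatriz still does not control Halcyon.
After the transaction, Beatriz's side holds 25% of Marlow, not > 50%, so Beatriz still does not control Marlow.
No new person acquires control, so the clause is not triggered.

No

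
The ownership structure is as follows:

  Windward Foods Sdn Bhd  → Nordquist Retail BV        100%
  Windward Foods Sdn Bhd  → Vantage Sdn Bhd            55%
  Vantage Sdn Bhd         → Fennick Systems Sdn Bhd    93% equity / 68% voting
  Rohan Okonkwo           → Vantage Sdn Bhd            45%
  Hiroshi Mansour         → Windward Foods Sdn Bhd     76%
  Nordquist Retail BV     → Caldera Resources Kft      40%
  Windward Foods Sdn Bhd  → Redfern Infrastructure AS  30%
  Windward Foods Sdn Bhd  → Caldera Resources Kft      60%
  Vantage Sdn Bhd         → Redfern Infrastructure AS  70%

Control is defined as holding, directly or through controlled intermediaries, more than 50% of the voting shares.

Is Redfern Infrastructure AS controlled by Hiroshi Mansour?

Hiroshi holds 76% of Windward, so Hiroshi controls Windward.
Windward holds 55% of Vantage, so Hiroshi controls Vantage.
Windward and Vantage together hold 30% + 70% = 100% of Redfern, so Hiroshi controls Redfern.

Yes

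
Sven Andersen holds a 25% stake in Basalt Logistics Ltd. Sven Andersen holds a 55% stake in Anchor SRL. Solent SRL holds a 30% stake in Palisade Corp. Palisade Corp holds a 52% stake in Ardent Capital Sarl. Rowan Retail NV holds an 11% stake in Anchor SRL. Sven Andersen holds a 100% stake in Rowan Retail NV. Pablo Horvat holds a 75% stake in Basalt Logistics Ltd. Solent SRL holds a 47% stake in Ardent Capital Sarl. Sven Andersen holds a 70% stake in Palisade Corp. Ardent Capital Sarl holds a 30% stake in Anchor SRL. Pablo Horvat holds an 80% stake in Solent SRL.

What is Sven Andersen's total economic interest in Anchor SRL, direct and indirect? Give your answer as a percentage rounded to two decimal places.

76.92%

Sven reaches Anchor along 3 paths.
Via Palisade → Ardent: 70% × 52% × 30% = 10.92%.
Direct stake: 55% = 55%.
Via Rowan: 100% × 11% = 11%.
Total: 10.92% + 55% + 11% = 76.92%.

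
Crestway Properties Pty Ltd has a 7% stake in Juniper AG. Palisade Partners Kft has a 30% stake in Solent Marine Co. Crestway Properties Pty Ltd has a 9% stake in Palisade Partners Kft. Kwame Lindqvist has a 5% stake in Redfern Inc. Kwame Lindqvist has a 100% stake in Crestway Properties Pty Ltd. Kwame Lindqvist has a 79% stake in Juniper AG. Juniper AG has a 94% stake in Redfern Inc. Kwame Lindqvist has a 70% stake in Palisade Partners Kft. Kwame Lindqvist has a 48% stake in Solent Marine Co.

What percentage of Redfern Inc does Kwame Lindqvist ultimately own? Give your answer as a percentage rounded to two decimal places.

85.84%

Kwame reaches Redfern along 3 paths.
Direct stake: 5% = 5%.
Via Crestway → Juniper: 100% × 7% × 94% = 6.58%.
Via Juniper: 79% × 94% = 74.26%.
Total: 5% + 6.58% + 74.26% = 85.84%.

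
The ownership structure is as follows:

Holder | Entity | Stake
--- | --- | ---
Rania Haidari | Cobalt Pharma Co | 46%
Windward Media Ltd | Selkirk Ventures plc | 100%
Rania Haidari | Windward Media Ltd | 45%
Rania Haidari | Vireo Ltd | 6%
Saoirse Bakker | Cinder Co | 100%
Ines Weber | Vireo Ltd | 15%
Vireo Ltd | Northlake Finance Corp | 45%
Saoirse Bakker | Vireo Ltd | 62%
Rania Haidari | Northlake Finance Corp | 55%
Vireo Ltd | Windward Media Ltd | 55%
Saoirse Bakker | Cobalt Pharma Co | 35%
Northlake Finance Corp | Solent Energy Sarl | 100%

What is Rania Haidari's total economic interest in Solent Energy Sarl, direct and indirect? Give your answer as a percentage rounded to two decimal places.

57.70%

Rania reaches Solent along 2 paths.
Via Northlake: 55% × 100% = 55%.
Via Vireo → Northlake: 6% × 45% × 100% = 2.7%.
Total: 55% + 2.7% = 57.7%.
Rounded: 57.70%.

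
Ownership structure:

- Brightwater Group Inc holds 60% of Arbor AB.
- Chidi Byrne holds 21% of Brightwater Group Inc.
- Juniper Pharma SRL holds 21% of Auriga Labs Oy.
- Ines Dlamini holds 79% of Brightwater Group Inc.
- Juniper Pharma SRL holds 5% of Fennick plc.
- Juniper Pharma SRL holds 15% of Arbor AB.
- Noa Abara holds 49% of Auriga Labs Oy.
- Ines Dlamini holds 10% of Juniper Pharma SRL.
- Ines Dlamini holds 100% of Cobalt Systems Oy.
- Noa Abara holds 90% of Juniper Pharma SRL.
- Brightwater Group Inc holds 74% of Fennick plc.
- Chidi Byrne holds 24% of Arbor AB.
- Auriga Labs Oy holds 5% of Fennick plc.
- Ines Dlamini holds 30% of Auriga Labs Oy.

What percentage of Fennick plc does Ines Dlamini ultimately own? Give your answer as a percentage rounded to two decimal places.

Ines reaches Fennick along 4 paths.
Via Juniper → Auriga: 10% × 21% × 5% = 0.105%.
Via Auriga: 30% × 5% = 1.5%.
Via Brightwater: 79% × 74% = 58.46%.
Via Juniper: 10% × 5% = 0.5%.
Total: 0.105% + 1.5% + 58.46% + 0.5% = 60.565%.
Rounded: 60.57%.

60.57%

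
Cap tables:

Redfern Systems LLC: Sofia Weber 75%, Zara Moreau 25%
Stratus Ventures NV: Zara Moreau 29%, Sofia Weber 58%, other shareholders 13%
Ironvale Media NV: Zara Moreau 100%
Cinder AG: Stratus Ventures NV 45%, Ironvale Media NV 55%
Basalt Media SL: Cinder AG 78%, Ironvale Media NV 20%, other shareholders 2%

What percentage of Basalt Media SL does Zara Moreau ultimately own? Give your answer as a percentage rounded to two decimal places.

Zara reaches Basalt along 3 paths.
Via Stratus → Cinder: 29% × 45% × 78% = 10.179%.
Via Ironvale → Cinder: 100% × 55% × 78% = 42.9%.
Via Ironvale: 100% × 20% = 20%.
Total: 10.179% + 42.9% + 20% = 73.079%.
Rounded: 73.08%.

73.08%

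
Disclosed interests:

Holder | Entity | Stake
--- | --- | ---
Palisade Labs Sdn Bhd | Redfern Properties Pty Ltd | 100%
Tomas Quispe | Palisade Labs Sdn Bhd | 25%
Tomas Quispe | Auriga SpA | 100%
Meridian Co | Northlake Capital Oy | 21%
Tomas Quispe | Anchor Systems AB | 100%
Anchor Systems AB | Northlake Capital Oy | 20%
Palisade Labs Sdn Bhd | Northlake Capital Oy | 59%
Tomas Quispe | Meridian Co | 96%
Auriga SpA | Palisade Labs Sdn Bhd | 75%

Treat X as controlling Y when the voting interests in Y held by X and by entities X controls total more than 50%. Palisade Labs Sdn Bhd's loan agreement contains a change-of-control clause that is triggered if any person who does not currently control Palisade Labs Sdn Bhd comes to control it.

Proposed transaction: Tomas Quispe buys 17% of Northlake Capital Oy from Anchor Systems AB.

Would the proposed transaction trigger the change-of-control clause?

The purchase adds only to Tomas's holdings (Anchor's stake shrinks), so Tomas is the only person who could newly come to control Palisade.
Tomas holds 100% of Auriga, so Tomas controls Auriga.
Tomas and Auriga together hold 25% + 75% = 100% of Palisade, so Tomas controls Palisade.
So Tomas already controls Palisade before the transaction.
After the purchase, Tomas holds 17% of Northlake directly, and Anchor's stake falls to 3%.
Tomas controlled Palisade already, so this is not a new person acquiring control; every other person's position is unchanged or reduced.
No new person acquires control, so the clause is not triggered.

No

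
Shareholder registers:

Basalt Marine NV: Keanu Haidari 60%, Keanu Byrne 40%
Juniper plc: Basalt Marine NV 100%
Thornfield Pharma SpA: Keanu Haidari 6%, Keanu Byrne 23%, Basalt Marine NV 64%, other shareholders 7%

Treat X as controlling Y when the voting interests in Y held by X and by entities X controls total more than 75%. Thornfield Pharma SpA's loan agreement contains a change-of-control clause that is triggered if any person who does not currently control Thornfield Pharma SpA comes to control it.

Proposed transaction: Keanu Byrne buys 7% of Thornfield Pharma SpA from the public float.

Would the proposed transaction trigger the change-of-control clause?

The purchase changes only Keanu Byrne's holdings, so Keanu Byrne is the only person who could newly come to control Thornfield.
Keanu Byrne's largest direct stake is 40% in Basalt, which does not meet the threshold, so Keanu Byrne controls no company.
In Thornfield, Keanu Byrne's side holds only 23%, not > 75%.
So before the transaction, Keanu Byrne does not control Thornfield.
After the purchase, Keanu Byrne's direct stake in Thornfield rises to 23% + 7% = 30%.
After the transaction, Keanu Byrne's side holds 30% of Thornfield, not > 75%, so Keanu Byrne still does not control Thornfield.
No new person acquires control, so the clause is not triggered.

No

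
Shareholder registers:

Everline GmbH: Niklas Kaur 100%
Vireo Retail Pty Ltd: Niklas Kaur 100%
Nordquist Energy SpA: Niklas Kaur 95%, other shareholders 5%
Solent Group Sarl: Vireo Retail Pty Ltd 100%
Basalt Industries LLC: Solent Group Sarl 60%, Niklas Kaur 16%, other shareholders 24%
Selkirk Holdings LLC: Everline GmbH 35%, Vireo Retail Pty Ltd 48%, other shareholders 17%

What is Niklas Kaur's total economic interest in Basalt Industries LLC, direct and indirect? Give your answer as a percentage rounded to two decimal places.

76.00%

Niklas reaches Basalt along 2 paths.
Via Vireo → Solent: 100% × 100% × 60% = 60%.
Direct stake: 16% = 16%.
Total: 60% + 16% = 76%.
Rounded: 76.00%.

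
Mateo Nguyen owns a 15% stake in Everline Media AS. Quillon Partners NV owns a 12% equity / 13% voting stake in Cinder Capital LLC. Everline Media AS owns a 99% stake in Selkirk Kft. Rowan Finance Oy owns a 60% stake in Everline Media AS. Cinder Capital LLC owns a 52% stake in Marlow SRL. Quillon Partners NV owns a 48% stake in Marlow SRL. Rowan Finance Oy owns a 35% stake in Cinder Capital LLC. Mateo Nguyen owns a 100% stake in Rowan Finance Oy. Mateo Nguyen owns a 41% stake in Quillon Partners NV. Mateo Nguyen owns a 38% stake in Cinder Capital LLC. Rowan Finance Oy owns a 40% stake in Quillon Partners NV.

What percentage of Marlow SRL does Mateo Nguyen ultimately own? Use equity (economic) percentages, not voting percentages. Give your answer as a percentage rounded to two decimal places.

81.89%

Mateo reaches Marlow along 6 paths.
Via Quillon: 41% × 48% = 19.68%.
Via Rowan → Quillon: 100% × 40% × 48% = 19.2%.
Via Cinder: 38% × 52% = 19.76%.
Via Rowan → Cinder: 100% × 35% × 52% = 18.2%.
Via Quillon → Cinder: 41% × 12% × 52% = 2.5584%.
Via Rowan → Quillon → Cinder: 100% × 40% × 12% × 52% = 2.496%.
Total: 19.68% + 19.2% + 19.76% + 18.2% + 2.5584% + 2.496% = 81.8944%.
Rounded: 81.89%.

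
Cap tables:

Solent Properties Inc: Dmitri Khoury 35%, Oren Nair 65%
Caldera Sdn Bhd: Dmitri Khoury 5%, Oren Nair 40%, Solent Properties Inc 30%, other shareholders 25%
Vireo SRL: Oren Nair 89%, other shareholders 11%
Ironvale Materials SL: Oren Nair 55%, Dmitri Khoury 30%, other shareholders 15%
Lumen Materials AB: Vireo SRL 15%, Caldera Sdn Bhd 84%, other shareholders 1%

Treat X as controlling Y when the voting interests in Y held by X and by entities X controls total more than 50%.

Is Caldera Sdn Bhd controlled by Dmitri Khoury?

Dmitri's largest direct stake is 35% in Solent, which does not meet the threshold, so Dmitri controls no company.
In Caldera, Dmitri's side holds only 5%, not > 50%.
So Dmitri does not control Caldera.

No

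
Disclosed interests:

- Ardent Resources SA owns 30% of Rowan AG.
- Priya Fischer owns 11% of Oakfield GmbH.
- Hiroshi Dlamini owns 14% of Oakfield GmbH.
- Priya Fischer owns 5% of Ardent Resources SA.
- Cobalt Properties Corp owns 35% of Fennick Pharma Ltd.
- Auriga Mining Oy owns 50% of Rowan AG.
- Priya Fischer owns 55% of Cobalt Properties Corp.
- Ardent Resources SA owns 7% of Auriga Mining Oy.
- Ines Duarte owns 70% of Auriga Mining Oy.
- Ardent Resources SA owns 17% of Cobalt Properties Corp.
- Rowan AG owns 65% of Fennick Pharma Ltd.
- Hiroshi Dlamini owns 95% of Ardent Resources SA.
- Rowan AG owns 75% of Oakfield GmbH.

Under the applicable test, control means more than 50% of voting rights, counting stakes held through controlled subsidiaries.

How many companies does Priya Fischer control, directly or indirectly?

1

Priya holds 55% of Cobalt, so Priya controls Cobalt.
No other company's threshold is met.
Priya controls 1 company.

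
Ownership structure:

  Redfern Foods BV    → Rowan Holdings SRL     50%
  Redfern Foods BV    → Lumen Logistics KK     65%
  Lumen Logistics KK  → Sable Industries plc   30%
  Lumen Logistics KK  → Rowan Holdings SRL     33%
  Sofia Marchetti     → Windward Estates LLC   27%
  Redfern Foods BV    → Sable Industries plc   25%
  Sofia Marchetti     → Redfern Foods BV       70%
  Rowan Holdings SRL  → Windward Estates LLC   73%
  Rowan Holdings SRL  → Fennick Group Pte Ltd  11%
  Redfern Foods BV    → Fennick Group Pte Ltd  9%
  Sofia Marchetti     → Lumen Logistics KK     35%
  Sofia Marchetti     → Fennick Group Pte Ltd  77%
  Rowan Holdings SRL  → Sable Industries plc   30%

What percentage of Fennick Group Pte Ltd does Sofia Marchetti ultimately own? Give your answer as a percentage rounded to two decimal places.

90.07%

Sofia reaches Fennick along 5 paths.
Via Redfern → Rowan: 70% × 50% × 11% = 3.85%.
Via Lumen → Rowan: 35% × 33% × 11% = 1.2705%.
Via Redfern → Lumen → Rowan: 70% × 65% × 33% × 11% = 1.65165%.
Direct stake: 77% = 77%.
Via Redfern: 70% × 9% = 6.3%.
Total: 3.85% + 1.2705% + 1.65165% + 77% + 6.3% = 90.07215%.
Rounded: 90.07%.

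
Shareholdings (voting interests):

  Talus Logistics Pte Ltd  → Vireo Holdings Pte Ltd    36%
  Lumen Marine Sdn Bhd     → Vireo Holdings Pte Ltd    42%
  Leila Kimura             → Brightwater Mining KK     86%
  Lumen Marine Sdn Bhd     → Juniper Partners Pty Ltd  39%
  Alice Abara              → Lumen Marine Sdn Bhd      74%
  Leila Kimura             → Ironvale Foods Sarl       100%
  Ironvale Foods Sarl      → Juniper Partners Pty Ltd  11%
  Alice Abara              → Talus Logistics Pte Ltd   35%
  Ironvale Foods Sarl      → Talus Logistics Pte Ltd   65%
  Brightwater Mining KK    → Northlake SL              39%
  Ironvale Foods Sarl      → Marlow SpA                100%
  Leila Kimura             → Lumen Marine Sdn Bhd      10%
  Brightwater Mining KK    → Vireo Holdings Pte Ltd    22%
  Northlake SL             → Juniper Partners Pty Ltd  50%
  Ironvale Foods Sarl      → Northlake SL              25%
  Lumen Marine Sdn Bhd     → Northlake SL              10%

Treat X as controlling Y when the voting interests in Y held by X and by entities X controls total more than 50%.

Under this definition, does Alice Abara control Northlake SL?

Alice holds 74% of Lumen, so Alice controls Lumen.
In Northlake, Alice's side holds only 10%, not > 50%.
So Alice does not control Northlake.

No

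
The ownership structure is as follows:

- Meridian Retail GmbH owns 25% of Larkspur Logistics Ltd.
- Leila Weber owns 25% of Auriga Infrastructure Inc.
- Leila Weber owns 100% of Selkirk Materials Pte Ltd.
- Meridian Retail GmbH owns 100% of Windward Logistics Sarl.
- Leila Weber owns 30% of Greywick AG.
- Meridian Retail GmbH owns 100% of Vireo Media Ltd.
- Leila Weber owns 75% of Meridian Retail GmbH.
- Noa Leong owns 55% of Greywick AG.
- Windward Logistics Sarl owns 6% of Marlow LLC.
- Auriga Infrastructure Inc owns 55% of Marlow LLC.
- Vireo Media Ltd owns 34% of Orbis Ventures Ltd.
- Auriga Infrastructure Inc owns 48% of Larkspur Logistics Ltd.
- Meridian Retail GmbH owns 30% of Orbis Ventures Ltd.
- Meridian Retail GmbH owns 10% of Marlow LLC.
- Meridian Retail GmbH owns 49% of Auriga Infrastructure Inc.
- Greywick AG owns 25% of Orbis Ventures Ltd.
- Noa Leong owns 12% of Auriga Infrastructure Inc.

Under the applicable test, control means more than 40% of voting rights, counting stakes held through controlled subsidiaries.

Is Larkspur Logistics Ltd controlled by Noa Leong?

Noa holds 55% of Greywick, so Noa controls Greywick.
Neither Noa nor any entity Noa controls holds any voting interest in Larkspur.
So Noa does not control Larkspur.

No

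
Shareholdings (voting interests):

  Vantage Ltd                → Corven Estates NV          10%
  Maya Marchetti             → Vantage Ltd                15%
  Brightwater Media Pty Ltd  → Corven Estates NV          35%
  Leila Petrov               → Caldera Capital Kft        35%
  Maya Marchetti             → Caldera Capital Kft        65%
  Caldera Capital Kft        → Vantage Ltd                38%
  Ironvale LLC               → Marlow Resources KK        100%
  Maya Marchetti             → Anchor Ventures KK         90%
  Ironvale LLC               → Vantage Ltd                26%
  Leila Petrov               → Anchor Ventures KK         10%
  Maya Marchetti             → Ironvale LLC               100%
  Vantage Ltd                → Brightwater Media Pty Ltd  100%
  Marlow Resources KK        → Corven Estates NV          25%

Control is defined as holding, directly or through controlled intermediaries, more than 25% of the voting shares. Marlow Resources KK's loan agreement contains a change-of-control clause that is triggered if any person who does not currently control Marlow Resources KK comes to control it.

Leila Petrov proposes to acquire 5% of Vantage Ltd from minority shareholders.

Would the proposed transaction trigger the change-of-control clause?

The purchase changes only Leila's holdings, so Leila is the only person who could newly come to control Marlow.
Leila holds 35% of Caldera, so Leila controls Caldera.
Caldera holds 38% of Vantage, so Leila controls Vantage.
Vantage holds 100% of Brightwater, so Leila controls Brightwater.
Vantage and Brightwater together hold 10% + 35% = 45% of Corven, so Leila controls Corven.
Neither Leila nor any entity Leila controls holds any voting interest in Marlow.
So before the transaction, Leila does not control Marlow.
After the purchase, Leila holds 5% of Vantage directly.
Caldera and Leila together hold 38% + 5% = 43% of Vantage, so Leila controls Vantage.
After the transaction, neither Leila nor any entity Leila controls holds a voting interest in Marlow, so Leila still does not control it.
No new person acquires control, so the clause is not triggered.

No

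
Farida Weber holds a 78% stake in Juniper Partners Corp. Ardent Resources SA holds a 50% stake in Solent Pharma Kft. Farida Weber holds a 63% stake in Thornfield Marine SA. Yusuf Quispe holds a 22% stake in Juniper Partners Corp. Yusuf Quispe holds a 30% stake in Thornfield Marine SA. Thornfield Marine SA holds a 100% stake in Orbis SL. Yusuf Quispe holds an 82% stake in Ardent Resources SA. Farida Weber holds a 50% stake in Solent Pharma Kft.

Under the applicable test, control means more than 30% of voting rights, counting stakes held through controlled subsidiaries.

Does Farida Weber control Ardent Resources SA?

Farida holds 63% of Thornfield, so Farida controls Thornfield.
Farida holds 78% of Juniper, so Farida controls Juniper.
Farida holds 50% of Solent, so Farida controls Solent.
Thornfield holds 100% of Orbis, so Farida controls Orbis.
Neither Farida nor any entity Farida controls holds any voting interest in Ardent.
So Farida does not control Ardent.

No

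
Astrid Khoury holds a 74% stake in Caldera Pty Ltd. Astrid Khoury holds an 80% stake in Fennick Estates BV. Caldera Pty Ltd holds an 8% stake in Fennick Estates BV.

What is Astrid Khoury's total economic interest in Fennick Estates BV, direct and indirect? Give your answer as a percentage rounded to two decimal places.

Astrid reaches Fennick along 2 paths.
Direct stake: 80% = 80%.
Via Caldera: 74% × 8% = 5.92%.
Total: 80% + 5.92% = 85.92%.

85.92%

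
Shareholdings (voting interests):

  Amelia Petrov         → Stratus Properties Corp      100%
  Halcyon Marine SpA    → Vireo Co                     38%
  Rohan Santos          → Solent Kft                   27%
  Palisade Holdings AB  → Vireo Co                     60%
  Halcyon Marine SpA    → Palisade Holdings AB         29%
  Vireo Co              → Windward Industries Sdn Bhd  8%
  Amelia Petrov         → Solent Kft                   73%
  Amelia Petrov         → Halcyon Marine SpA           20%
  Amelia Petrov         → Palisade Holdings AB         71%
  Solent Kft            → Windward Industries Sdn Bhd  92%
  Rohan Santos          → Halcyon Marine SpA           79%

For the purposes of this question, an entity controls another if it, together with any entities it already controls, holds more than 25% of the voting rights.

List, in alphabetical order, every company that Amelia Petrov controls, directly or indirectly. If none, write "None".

Amelia holds 100% of Stratus, so Amelia controls Stratus.
Amelia holds 71% of Palisade, so Amelia controls Palisade.
Amelia holds 73% of Solent, so Amelia controls Solent.
Palisade holds 60% of Vireo, so Amelia controls Vireo.
Vireo and Solent together hold 8% + 92% = 100% of Windward, so Amelia controls Windward.
No other company's threshold is met.

Palisade Holdings AB, Solent Kft, Stratus Properties Corp, Vireo Co, Windward Industries Sdn Bhd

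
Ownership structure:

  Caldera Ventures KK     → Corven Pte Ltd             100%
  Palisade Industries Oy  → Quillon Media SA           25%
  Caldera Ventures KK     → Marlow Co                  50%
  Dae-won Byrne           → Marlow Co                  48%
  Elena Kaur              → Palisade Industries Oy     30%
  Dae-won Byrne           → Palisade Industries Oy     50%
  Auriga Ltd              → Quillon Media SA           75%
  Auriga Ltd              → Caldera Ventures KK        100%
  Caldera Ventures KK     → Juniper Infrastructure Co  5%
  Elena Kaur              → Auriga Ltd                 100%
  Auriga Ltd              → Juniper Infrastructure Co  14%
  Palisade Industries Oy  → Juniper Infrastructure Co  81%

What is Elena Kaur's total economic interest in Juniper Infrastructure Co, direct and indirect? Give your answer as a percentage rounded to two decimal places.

43.30%

Elena reaches Juniper along 3 paths.
Via Palisade: 30% × 81% = 24.3%.
Via Auriga → Caldera: 100% × 100% × 5% = 5%.
Via Auriga: 100% × 14% = 14%.
Total: 24.3% + 5% + 14% = 43.3%.
Rounded: 43.30%.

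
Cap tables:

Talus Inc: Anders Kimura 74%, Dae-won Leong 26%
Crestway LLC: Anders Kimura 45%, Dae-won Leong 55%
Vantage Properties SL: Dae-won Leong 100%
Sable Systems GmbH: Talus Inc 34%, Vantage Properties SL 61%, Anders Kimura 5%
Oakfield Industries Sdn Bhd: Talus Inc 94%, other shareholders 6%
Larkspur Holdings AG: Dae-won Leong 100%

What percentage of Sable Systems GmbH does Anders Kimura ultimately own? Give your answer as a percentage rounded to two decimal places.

30.16%

Anders reaches Sable along 2 paths.
Via Talus: 74% × 34% = 25.16%.
Direct stake: 5% = 5%.
Total: 25.16% + 5% = 30.16%.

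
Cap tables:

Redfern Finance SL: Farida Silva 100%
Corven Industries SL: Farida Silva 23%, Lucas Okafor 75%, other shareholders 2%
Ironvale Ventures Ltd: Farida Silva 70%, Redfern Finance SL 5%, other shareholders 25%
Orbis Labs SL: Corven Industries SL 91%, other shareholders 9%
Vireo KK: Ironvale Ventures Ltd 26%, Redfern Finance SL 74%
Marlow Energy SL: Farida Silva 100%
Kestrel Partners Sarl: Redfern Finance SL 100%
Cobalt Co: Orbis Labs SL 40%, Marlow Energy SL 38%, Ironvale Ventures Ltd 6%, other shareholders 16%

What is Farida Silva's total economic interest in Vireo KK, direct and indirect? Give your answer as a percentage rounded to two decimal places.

Farida reaches Vireo along 3 paths.
Via Ironvale: 70% × 26% = 18.2%.
Via Redfern → Ironvale: 100% × 5% × 26% = 1.3%.
Via Redfern: 100% × 74% = 74%.
Total: 18.2% + 1.3% + 74% = 93.5%.
Rounded: 93.50%.

93.50%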